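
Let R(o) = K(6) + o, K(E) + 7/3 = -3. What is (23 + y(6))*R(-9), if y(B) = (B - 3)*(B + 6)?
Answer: -2537/3 ≈ -845.67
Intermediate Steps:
y(B) = (-3 + B)*(6 + B)
K(E) = -16/3 (K(E) = -7/3 - 3 = -16/3)
R(o) = -16/3 + o
(23 + y(6))*R(-9) = (23 + (-18 + 6² + 3*6))*(-16/3 - 9) = (23 + (-18 + 36 + 18))*(-43/3) = (23 + 36)*(-43/3) = 59*(-43/3) = -2537/3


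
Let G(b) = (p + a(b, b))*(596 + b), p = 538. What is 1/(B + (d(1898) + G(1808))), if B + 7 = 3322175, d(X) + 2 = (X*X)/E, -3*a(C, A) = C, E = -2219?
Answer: 6657/21069963506 ≈ 3.1595e-7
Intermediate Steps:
a(C, A) = -C/3
d(X) = -2 - X²/2219 (d(X) = -2 + (X*X)/(-2219) = -2 + X²*(-1/2219) = -2 - X²/2219)
B = 3322168 (B = -7 + 3322175 = 3322168)
G(b) = (538 - b/3)*(596 + b)
1/(B + (d(1898) + G(1808))) = 1/(3322168 + ((-2 - 1/2219*1898²) + (320648 - ⅓*1808² + (1018/3)*1808))) = 1/(3322168 + ((-2 - 1/2219*3602404) + (320648 - ⅓*3268864 + 1840544/3))) = 1/(3322168 + ((-2 - 3602404/2219) + (320648 - 3268864/3 + 1840544/3))) = 1/(3322168 + (-3606842/2219 - 466376/3)) = 1/(3322168 - 1045708870/6657) = 1/(21069963506/6657) = 6657/21069963506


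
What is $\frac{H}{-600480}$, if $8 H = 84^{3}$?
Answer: $- \frac{343}{2780} \approx -0.12338$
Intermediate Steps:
$H = 74088$ ($H = \frac{84^{3}}{8} = \frac{1}{8} \cdot 592704 = 74088$)
$\frac{H}{-600480} = \frac{74088}{-600480} = 74088 \left(- \frac{1}{600480}\right) = - \frac{343}{2780}$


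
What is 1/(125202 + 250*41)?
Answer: 1/135452 ≈ 7.3827e-6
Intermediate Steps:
1/(125202 + 250*41) = 1/(125202 + 10250) = 1/135452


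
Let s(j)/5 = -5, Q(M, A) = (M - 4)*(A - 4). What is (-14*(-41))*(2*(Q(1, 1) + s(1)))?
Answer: -18368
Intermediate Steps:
Q(M, A) = (-4 + A)*(-4 + M) (Q(M, A) = (-4 + M)*(-4 + A) = (-4 + A)*(-4 + M))
s(j) = -25 (s(j) = 5*(-5) = -25)
(-14*(-41))*(2*(Q(1, 1) + s(1))) = (-14*(-41))*(2*((16 - 4*1 - 4*1 + 1*1) - 25)) = 574*(2*((16 - 4 - 4 + 1) - 25)) = 574*(2*(9 - 25)) = 574*(2*(-16)) = 574*(-32) = -18368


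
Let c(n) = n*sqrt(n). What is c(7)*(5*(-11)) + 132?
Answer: 132 - 385*sqrt(7) ≈ -886.61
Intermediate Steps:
c(n) = n**(3/2)
c(7)*(5*(-11)) + 132 = 7**(3/2)*(5*(-11)) + 132 = (7*sqrt(7))*(-55) + 132 = -385*sqrt(7) + 132 = 132 - 385*sqrt(7)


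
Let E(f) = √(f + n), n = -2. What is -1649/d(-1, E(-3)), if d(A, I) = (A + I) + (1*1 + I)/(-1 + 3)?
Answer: 1649/23 + 4947*I*√5/23 ≈ 71.696 + 480.95*I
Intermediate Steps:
E(f) = √(-2 + f) (E(f) = √(f - 2) = √(-2 + f))
d(A, I) = ½ + A + 3*I/2 (d(A, I) = (A + I) + (1 + I)/2 = (A + I) + (1 + I)*(½) = (A + I) + (½ + I/2) = ½ + A + 3*I/2)
-1649/d(-1, E(-3)) = -1649/(½ - 1 + 3*√(-2 - 3)/2) = -1649/(½ - 1 + 3*√(-5)/2) = -1649/(½ - 1 + 3*(I*√5)/2) = -1649/(½ - 1 + 3*I*√5/2) = -1649/(-½ + 3*I*√5/2)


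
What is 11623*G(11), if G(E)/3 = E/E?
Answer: 34869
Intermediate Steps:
G(E) = 3 (G(E) = 3*(E/E) = 3*1 = 3)
11623*G(11) = 11623*3 = 34869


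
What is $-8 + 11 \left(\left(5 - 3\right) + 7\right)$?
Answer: $91$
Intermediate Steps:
$-8 + 11 \left(\left(5 - 3\right) + 7\right) = -8 + 11 \left(2 + 7\right) = -8 + 11 \cdot 9 = -8 + 99 = 91$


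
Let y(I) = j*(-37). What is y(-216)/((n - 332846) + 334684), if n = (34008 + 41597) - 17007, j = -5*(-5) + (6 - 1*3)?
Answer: -259/15109 ≈ -0.017142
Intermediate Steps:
j = 28 (j = 25 + (6 - 3) = 25 + 3 = 28)
n = 58598 (n = 75605 - 17007 = 58598)
y(I) = -1036 (y(I) = 28*(-37) = -1036)
y(-216)/((n - 332846) + 334684) = -1036/((58598 - 332846) + 334684) = -1036/(-274248 + 334684) = -1036/60436 = -1036*1/60436 = -259/15109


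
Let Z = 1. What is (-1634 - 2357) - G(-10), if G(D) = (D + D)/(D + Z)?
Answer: -35939/9 ≈ -3993.2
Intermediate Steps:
G(D) = 2*D/(1 + D) (G(D) = (D + D)/(D + 1) = (2*D)/(1 + D) = 2*D/(1 + D))
(-1634 - 2357) - G(-10) = (-1634 - 2357) - 2*(-10)/(1 - 10) = -3991 - 2*(-10)/(-9) = -3991 - 2*(-10)*(-1)/9 = -3991 - 1*20/9 = -3991 - 20/9 = -35939/9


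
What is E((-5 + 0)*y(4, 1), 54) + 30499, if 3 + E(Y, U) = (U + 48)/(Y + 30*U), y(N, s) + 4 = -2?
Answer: 8386417/275 ≈ 30496.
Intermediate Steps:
y(N, s) = -6 (y(N, s) = -4 - 2 = -6)
E(Y, U) = -3 + (48 + U)/(Y + 30*U) (E(Y, U) = -3 + (U + 48)/(Y + 30*U) = -3 + (48 + U)/(Y + 30*U))
E((-5 + 0)*y(4, 1), 54) + 30499 = (48 - 89*54 - 3*(-5 + 0)*(-6))/((-5 + 0)*(-6) + 30*54) + 30499 = (48 - 4806 - (-15)*(-6))/(-5*(-6) + 1620) + 30499 = (48 - 4806 - 3*30)/(30 + 1620) + 30499 = (48 - 4806 - 90)/1650 + 30499 = (1/1650)*(-4848) + 30499 = -808/275 + 30499 = 8386417/275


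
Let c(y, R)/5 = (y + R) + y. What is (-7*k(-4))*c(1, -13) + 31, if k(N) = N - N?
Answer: 31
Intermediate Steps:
k(N) = 0
c(y, R) = 5*R + 10*y (c(y, R) = 5*((y + R) + y) = 5*((R + y) + y) = 5*(R + 2*y) = 5*R + 10*y)
(-7*k(-4))*c(1, -13) + 31 = (-7*0)*(5*(-13) + 10*1) + 31 = 0*(-65 + 10) + 31 = 0*(-55) + 31 = 0 + 31 = 31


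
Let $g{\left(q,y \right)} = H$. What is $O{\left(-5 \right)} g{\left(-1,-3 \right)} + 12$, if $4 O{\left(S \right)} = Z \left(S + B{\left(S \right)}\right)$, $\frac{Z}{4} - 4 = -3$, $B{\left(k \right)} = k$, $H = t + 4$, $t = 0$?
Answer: $-28$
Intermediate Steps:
$H = 4$ ($H = 0 + 4 = 4$)
$g{\left(q,y \right)} = 4$
$Z = 4$ ($Z = 16 + 4 \left(-3\right) = 16 - 12 = 4$)
$O{\left(S \right)} = 2 S$ ($O{\left(S \right)} = \frac{4 \left(S + S\right)}{4} = \frac{4 \cdot 2 S}{4} = \frac{8 S}{4} = 2 S$)
$O{\left(-5 \right)} g{\left(-1,-3 \right)} + 12 = 2 \left(-5\right) 4 + 12 = \left(-10\right) 4 + 12 = -40 + 12 = -28$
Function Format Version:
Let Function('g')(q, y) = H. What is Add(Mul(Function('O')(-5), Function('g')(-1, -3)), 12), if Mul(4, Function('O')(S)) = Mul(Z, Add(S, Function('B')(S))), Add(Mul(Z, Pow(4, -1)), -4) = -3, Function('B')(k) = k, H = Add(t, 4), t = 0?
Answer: -28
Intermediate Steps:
H = 4 (H = Add(0, 4) = 4)
Function('g')(q, y) = 4
Z = 4 (Z = Add(16, Mul(4, -3)) = Add(16, -12) = 4)
Function('O')(S) = Mul(2, S) (Function('O')(S) = Mul(Rational(1, 4), Mul(4, Add(S, S))) = Mul(Rational(1, 4), Mul(4, Mul(2, S))) = Mul(Rational(1, 4), Mul(8, S)) = Mul(2, S))
Add(Mul(Function('O')(-5), Function('g')(-1, -3)), 12) = Add(Mul(Mul(2, -5), 4), 12) = Add(Mul(-10, 4), 12) = Add(-40, 12) = -28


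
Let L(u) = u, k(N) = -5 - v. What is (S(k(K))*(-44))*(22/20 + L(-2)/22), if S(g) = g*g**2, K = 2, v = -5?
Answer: 0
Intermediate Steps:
k(N) = 0 (k(N) = -5 - 1*(-5) = -5 + 5 = 0)
S(g) = g**3
(S(k(K))*(-44))*(22/20 + L(-2)/22) = (0**3*(-44))*(22/20 - 2/22) = (0*(-44))*(22*(1/20) - 2*1/22) = 0*(11/10 - 1/11) = 0*(111/110) = 0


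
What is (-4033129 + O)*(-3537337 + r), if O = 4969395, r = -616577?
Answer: -3889168445124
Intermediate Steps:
(-4033129 + O)*(-3537337 + r) = (-4033129 + 4969395)*(-3537337 - 616577) = 936266*(-4153914) = -3889168445124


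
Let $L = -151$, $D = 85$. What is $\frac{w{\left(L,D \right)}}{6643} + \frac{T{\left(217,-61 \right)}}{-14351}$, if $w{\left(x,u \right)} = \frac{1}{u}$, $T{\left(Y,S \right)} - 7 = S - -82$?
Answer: $- \frac{15795989}{8103363905} \approx -0.0019493$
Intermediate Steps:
$T{\left(Y,S \right)} = 89 + S$ ($T{\left(Y,S \right)} = 7 + \left(S - -82\right) = 7 + \left(S + 82\right) = 7 + \left(82 + S\right) = 89 + S$)
$\frac{w{\left(L,D \right)}}{6643} + \frac{T{\left(217,-61 \right)}}{-14351} = \frac{1}{85 \cdot 6643} + \frac{89 - 61}{-14351} = \frac{1}{85} \cdot \frac{1}{6643} + 28 \left(- \frac{1}{14351}\right) = \frac{1}{564655} - \frac{28}{14351} = - \frac{15795989}{8103363905}$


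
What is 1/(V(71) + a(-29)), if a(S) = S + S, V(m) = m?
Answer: 1/13 ≈ 0.076923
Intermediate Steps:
a(S) = 2*S
1/(V(71) + a(-29)) = 1/(71 + 2*(-29)) = 1/(71 - 58) = 1/13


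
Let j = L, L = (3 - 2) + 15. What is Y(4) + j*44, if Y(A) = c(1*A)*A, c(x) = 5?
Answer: 724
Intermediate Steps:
Y(A) = 5*A
L = 16 (L = 1 + 15 = 16)
j = 16
Y(4) + j*44 = 5*4 + 16*44 = 20 + 704 = 724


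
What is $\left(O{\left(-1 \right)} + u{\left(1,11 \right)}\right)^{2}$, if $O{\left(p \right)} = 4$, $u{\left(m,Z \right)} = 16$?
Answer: $400$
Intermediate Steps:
$\left(O{\left(-1 \right)} + u{\left(1,11 \right)}\right)^{2} = \left(4 + 16\right)^{2} = 20^{2} = 400$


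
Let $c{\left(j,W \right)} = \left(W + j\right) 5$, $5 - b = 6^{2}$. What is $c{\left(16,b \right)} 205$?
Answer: $-15375$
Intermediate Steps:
$b = -31$ ($b = 5 - 6^{2} = 5 - 36 = -31$)
$c{\left(j,W \right)} = 5 W + 5 j$
$c{\left(16,b \right)} 205 = \left(5 \left(-31\right) + 5 \cdot 16\right) 205 = \left(-155 + 80\right) 205 = \left(-75\right) 205 = -15375$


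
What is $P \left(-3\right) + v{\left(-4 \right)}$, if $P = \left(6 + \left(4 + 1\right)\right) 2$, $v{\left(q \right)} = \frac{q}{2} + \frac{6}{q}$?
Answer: $- \frac{139}{2} \approx -69.5$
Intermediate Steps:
$v{\left(q \right)} = \frac{q}{2} + \frac{6}{q}$ ($v{\left(q \right)} = q \frac{1}{2} + \frac{6}{q} = \frac{q}{2} + \frac{6}{q}$)
$P = 22$ ($P = \left(6 + 5\right) 2 = 11 \cdot 2 = 22$)
$P \left(-3\right) + v{\left(-4 \right)} = 22 \left(-3\right) + \left(\frac{1}{2} \left(-4\right) + \frac{6}{-4}\right) = -66 + \left(-2 + 6 \left(- \frac{1}{4}\right)\right) = -66 - \frac{7}{2} = - \frac{139}{2}$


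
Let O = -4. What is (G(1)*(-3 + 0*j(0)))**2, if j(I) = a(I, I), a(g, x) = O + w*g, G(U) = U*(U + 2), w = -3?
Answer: 81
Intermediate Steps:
G(U) = U*(2 + U)
a(g, x) = -4 - 3*g
j(I) = -4 - 3*I
(G(1)*(-3 + 0*j(0)))**2 = ((1*(2 + 1))*(-3 + 0*(-4 - 3*0)))**2 = ((1*3)*(-3 + 0*(-4 + 0)))**2 = (3*(-3 + 0*(-4)))**2 = (3*(-3 + 0))**2 = (3*(-3))**2 = (-9)**2 = 81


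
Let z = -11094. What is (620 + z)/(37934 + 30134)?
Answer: -5237/34034 ≈ -0.15388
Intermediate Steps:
(620 + z)/(37934 + 30134) = (620 - 11094)/(37934 + 30134) = -10474/68068 = -10474*1/68068 = -5237/34034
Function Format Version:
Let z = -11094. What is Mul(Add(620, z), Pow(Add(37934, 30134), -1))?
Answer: Rational(-5237, 34034) ≈ -0.15388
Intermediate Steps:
Mul(Add(620, z), Pow(Add(37934, 30134), -1)) = Mul(Add(620, -11094), Pow(Add(37934, 30134), -1)) = Mul(-10474, Pow(68068, -1)) = Mul(-10474, Rational(1, 68068)) = Rational(-5237, 34034)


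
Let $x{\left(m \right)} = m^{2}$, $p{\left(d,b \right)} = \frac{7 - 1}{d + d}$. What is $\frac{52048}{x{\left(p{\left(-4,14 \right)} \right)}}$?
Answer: $\frac{832768}{9} \approx 92530.0$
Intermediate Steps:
$p{\left(d,b \right)} = \frac{3}{d}$ ($p{\left(d,b \right)} = \frac{6}{2 d} = 6 \frac{1}{2 d} = \frac{3}{d}$)
$\frac{52048}{x{\left(p{\left(-4,14 \right)} \right)}} = \frac{52048}{\left(\frac{3}{-4}\right)^{2}} = \frac{52048}{\left(3 \left(- \frac{1}{4}\right)\right)^{2}} = \frac{52048}{\left(- \frac{3}{4}\right)^{2}} = \frac{52048}{\frac{9}{16}} = 52048 \cdot \frac{16}{9} = \frac{832768}{9}$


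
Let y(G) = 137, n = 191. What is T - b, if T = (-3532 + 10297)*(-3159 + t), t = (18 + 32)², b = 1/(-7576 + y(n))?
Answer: -33164066264/7439 ≈ -4.4581e+6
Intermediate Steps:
b = -1/7439 (b = 1/(-7576 + 137) = 1/(-7439) = -1/7439 ≈ -0.00013443)
t = 2500 (t = 50² = 2500)
T = -4458135 (T = (-3532 + 10297)*(-3159 + 2500) = 6765*(-659) = -4458135)
T - b = -4458135 - 1*(-1/7439) = -4458135 + 1/7439 = -33164066264/7439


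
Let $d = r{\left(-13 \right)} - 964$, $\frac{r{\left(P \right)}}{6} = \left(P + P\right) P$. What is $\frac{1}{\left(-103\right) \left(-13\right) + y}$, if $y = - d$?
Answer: $\frac{1}{275} \approx 0.0036364$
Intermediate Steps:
$r{\left(P \right)} = 12 P^{2}$ ($r{\left(P \right)} = 6 \left(P + P\right) P = 6 \cdot 2 P P = 6 \cdot 2 P^{2} = 12 P^{2}$)
$d = 1064$ ($d = 12 \left(-13\right)^{2} - 964 = 12 \cdot 169 - 964 = 2028 - 964 = 1064$)
$y = -1064$ ($y = \left(-1\right) 1064 = -1064$)
$\frac{1}{\left(-103\right) \left(-13\right) + y} = \frac{1}{\left(-103\right) \left(-13\right) - 1064} = \frac{1}{1339 - 1064} = \frac{1}{275}$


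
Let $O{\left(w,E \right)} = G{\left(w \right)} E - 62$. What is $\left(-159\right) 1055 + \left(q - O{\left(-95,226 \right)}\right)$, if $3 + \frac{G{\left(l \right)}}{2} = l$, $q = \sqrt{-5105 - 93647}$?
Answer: $-123387 + 8 i \sqrt{1543} \approx -1.2339 \cdot 10^{5} + 314.25 i$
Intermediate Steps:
$q = 8 i \sqrt{1543}$ ($q = \sqrt{-98752} = 8 i \sqrt{1543} \approx 314.25 i$)
$G{\left(l \right)} = -6 + 2 l$
$O{\left(w,E \right)} = -62 + E \left(-6 + 2 w\right)$ ($O{\left(w,E \right)} = \left(-6 + 2 w\right) E - 62 = E \left(-6 + 2 w\right) - 62 = -62 + E \left(-6 + 2 w\right)$)
$\left(-159\right) 1055 + \left(q - O{\left(-95,226 \right)}\right) = \left(-159\right) 1055 - \left(-62 - 8 i \sqrt{1543} + 2 \cdot 226 \left(-3 - 95\right)\right) = -167745 - \left(-62 - 8 i \sqrt{1543} + 2 \cdot 226 \left(-98\right)\right) = -167745 + \left(8 i \sqrt{1543} - \left(-62 - 44296\right)\right) = -167745 + \left(8 i \sqrt{1543} - -44358\right) = -167745 + \left(8 i \sqrt{1543} + 44358\right) = -167745 + \left(44358 + 8 i \sqrt{1543}\right) = -123387 + 8 i \sqrt{1543}$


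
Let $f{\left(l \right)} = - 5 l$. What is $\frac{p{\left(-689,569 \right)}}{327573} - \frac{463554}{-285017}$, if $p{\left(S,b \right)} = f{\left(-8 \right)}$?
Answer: $\frac{151859175122}{93363873741} \approx 1.6265$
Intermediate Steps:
$p{\left(S,b \right)} = 40$ ($p{\left(S,b \right)} = \left(-5\right) \left(-8\right) = 40$)
$\frac{p{\left(-689,569 \right)}}{327573} - \frac{463554}{-285017} = \frac{40}{327573} - \frac{463554}{-285017} = 40 \cdot \frac{1}{327573} - - \frac{463554}{285017} = \frac{40}{327573} + \frac{463554}{285017} = \frac{151859175122}{93363873741}$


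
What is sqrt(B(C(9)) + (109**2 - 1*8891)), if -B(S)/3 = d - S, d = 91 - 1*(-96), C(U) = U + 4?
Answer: 2*sqrt(617) ≈ 49.679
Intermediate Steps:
C(U) = 4 + U
d = 187 (d = 91 + 96 = 187)
B(S) = -561 + 3*S (B(S) = -3*(187 - S) = -561 + 3*S)
sqrt(B(C(9)) + (109**2 - 1*8891)) = sqrt((-561 + 3*(4 + 9)) + (109**2 - 1*8891)) = sqrt((-561 + 3*13) + (11881 - 8891)) = sqrt((-561 + 39) + 2990) = sqrt(-522 + 2990) = sqrt(2468) = 2*sqrt(617)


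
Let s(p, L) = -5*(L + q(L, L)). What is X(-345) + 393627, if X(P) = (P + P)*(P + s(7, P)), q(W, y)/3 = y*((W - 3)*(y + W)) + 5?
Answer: -857408996823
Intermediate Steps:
q(W, y) = 15 + 3*y*(-3 + W)*(W + y) (q(W, y) = 3*(y*((W - 3)*(y + W)) + 5) = 3*(y*((-3 + W)*(W + y)) + 5) = 3*(y*(-3 + W)*(W + y) + 5) = 3*(5 + y*(-3 + W)*(W + y)) = 15 + 3*y*(-3 + W)*(W + y))
s(p, L) = -75 - 30*L³ - 5*L + 90*L² (s(p, L) = -5*(L + (15 - 9*L² - 9*L*L + 3*L*L² + 3*L*L²)) = -5*(L + (15 - 9*L² - 9*L² + 3*L³ + 3*L³)) = -5*(L + (15 - 18*L² + 6*L³)) = -5*(15 + L - 18*L² + 6*L³) = -75 - 30*L³ - 5*L + 90*L²)
X(P) = 2*P*(-75 - 30*P³ - 4*P + 90*P²) (X(P) = (P + P)*(P + (-75 - 30*P³ - 5*P + 90*P²)) = (2*P)*(-75 - 30*P³ - 4*P + 90*P²) = 2*P*(-75 - 30*P³ - 4*P + 90*P²))
X(-345) + 393627 = 2*(-345)*(-75 - 30*(-345)³ - 4*(-345) + 90*(-345)²) + 393627 = 2*(-345)*(-75 - 30*(-41063625) + 1380 + 90*119025) + 393627 = 2*(-345)*(-75 + 1231908750 + 1380 + 10712250) + 393627 = 2*(-345)*1242622305 + 393627 = -857409390450 + 393627 = -857408996823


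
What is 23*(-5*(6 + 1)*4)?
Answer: -3220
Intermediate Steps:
23*(-5*(6 + 1)*4) = 23*(-5*7*4) = 23*(-35*4) = 23*(-140) = -3220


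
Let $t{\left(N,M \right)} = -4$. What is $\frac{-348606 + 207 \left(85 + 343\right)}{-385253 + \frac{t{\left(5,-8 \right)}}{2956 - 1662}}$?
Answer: $\frac{56075490}{83086231} \approx 0.67491$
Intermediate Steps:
$\frac{-348606 + 207 \left(85 + 343\right)}{-385253 + \frac{t{\left(5,-8 \right)}}{2956 - 1662}} = \frac{-348606 + 207 \left(85 + 343\right)}{-385253 - \frac{4}{2956 - 1662}} = \frac{-348606 + 207 \cdot 428}{-385253 - \frac{4}{1294}} = \frac{-348606 + 88596}{-385253 - \frac{2}{647}} = - \frac{260010}{-385253 - \frac{2}{647}} = - \frac{260010}{- \frac{249258693}{647}} = \left(-260010\right) \left(- \frac{647}{249258693}\right) = \frac{56075490}{83086231}$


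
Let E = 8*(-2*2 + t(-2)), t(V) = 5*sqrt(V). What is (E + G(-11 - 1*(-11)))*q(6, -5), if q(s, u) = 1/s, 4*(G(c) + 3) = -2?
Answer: -71/12 + 20*I*sqrt(2)/3 ≈ -5.9167 + 9.4281*I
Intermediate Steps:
G(c) = -7/2 (G(c) = -3 + (1/4)*(-2) = -3 - 1/2 = -7/2)
q(s, u) = 1/s
E = -32 + 40*I*sqrt(2) (E = 8*(-2*2 + 5*sqrt(-2)) = 8*(-4 + 5*(I*sqrt(2))) = 8*(-4 + 5*I*sqrt(2)) = -32 + 40*I*sqrt(2) ≈ -32.0 + 56.569*I)
(E + G(-11 - 1*(-11)))*q(6, -5) = ((-32 + 40*I*sqrt(2)) - 7/2)/6 = (-71/2 + 40*I*sqrt(2))*(1/6) = -71/12 + 20*I*sqrt(2)/3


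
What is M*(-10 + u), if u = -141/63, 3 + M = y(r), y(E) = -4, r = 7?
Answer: 257/3 ≈ 85.667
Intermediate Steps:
M = -7 (M = -3 - 4 = -7)
u = -47/21 (u = -141*1/63 = -47/21 ≈ -2.2381)
M*(-10 + u) = -7*(-10 - 47/21) = -7*(-257/21) = 257/3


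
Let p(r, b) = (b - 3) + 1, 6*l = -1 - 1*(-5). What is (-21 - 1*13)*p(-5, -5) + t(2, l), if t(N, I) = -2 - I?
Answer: 706/3 ≈ 235.33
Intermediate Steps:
l = ⅔ (l = (-1 - 1*(-5))/6 = (-1 + 5)/6 = (⅙)*4 = ⅔ ≈ 0.66667)
p(r, b) = -2 + b (p(r, b) = (-3 + b) + 1 = -2 + b)
(-21 - 1*13)*p(-5, -5) + t(2, l) = (-21 - 1*13)*(-2 - 5) + (-2 - 1*⅔) = (-21 - 13)*(-7) + (-2 - ⅔) = -34*(-7) - 8/3 = 238 - 8/3 = 706/3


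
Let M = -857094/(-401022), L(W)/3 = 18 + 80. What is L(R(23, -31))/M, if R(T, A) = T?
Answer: 2807154/20407 ≈ 137.56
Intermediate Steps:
L(W) = 294 (L(W) = 3*(18 + 80) = 3*98 = 294)
M = 142849/66837 (M = -857094*(-1/401022) = 142849/66837 ≈ 2.1373)
L(R(23, -31))/M = 294/(142849/66837) = 294*(66837/142849) = 2807154/20407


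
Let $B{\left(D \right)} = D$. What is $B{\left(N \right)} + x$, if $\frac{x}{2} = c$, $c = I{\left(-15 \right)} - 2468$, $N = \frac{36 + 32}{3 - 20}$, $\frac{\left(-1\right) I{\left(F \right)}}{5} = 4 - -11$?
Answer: $-5090$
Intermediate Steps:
$I{\left(F \right)} = -75$ ($I{\left(F \right)} = - 5 \left(4 - -11\right) = - 5 \left(4 + 11\right) = \left(-5\right) 15 = -75$)
$N = -4$ ($N = \frac{68}{-17} = 68 \left(- \frac{1}{17}\right) = -4$)
$c = -2543$ ($c = -75 - 2468 = -2543$)
$x = -5086$ ($x = 2 \left(-2543\right) = -5086$)
$B{\left(N \right)} + x = -4 - 5086 = -5090$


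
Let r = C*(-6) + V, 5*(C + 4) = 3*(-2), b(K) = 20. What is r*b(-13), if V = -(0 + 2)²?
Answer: 544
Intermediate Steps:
V = -4 (V = -1*2² = -1*4 = -4)
C = -26/5 (C = -4 + (3*(-2))/5 = -4 + (⅕)*(-6) = -4 - 6/5 = -26/5 ≈ -5.2000)
r = 136/5 (r = -26/5*(-6) - 4 = 156/5 - 4 = 136/5 ≈ 27.200)
r*b(-13) = (136/5)*20 = 544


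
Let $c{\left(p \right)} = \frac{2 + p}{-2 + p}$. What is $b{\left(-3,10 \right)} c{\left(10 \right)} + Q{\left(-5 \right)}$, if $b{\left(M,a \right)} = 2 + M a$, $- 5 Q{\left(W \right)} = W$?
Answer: $-41$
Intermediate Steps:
$Q{\left(W \right)} = - \frac{W}{5}$
$c{\left(p \right)} = \frac{2 + p}{-2 + p}$
$b{\left(-3,10 \right)} c{\left(10 \right)} + Q{\left(-5 \right)} = \left(2 - 30\right) \frac{2 + 10}{-2 + 10} - -1 = \left(2 - 30\right) \frac{1}{8} \cdot 12 + 1 = - 28 \cdot \frac{1}{8} \cdot 12 + 1 = \left(-28\right) \frac{3}{2} + 1 = -42 + 1 = -41$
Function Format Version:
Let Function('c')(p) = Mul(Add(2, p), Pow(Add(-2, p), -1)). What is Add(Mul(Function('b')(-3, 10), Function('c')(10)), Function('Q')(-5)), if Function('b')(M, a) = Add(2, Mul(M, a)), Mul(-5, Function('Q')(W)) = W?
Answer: -41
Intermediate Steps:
Function('Q')(W) = Mul(Rational(-1, 5), W)
Function('c')(p) = Mul(Pow(Add(-2, p), -1), Add(2, p))
Add(Mul(Function('b')(-3, 10), Function('c')(10)), Function('Q')(-5)) = Add(Mul(Add(2, Mul(-3, 10)), Mul(Pow(Add(-2, 10), -1), Add(2, 10))), Mul(Rational(-1, 5), -5)) = Add(Mul(Add(2, -30), Mul(Pow(8, -1), 12)), 1) = Add(Mul(-28, Mul(Rational(1, 8), 12)), 1) = Add(Mul(-28, Rational(3, 2)), 1) = Add(-42, 1) = -41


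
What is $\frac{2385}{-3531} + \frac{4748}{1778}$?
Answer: $\frac{2087443}{1046353} \approx 1.995$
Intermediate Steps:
$\frac{2385}{-3531} + \frac{4748}{1778} = 2385 \left(- \frac{1}{3531}\right) + 4748 \cdot \frac{1}{1778} = - \frac{795}{1177} + \frac{2374}{889} = \frac{2087443}{1046353}$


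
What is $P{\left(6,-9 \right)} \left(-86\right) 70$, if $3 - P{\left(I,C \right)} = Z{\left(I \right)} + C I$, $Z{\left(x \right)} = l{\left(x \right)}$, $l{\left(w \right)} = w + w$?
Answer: $-270900$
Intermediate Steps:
$l{\left(w \right)} = 2 w$
$Z{\left(x \right)} = 2 x$
$P{\left(I,C \right)} = 3 - 2 I - C I$ ($P{\left(I,C \right)} = 3 - \left(2 I + C I\right) = 3 - 2 I - C I$)
$P{\left(6,-9 \right)} \left(-86\right) 70 = \left(3 - 12 - \left(-9\right) 6\right) \left(-86\right) 70 = \left(3 - 12 + 54\right) \left(-86\right) 70 = 45 \left(-86\right) 70 = \left(-3870\right) 70 = -270900$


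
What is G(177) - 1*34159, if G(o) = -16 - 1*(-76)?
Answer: -34099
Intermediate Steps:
G(o) = 60 (G(o) = -16 + 76 = 60)
G(177) - 1*34159 = 60 - 1*34159 = 60 - 34159 = -34099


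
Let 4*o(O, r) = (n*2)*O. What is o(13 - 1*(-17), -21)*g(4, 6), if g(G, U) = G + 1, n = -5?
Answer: -375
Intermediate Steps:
g(G, U) = 1 + G
o(O, r) = -5*O/2 (o(O, r) = ((-5*2)*O)/4 = (-10*O)/4 = -5*O/2)
o(13 - 1*(-17), -21)*g(4, 6) = (-5*(13 - 1*(-17))/2)*(1 + 4) = -5*(13 + 17)/2*5 = -5/2*30*5 = -75*5 = -375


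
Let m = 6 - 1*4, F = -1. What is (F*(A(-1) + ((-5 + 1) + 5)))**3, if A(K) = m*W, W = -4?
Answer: 343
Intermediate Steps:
m = 2 (m = 6 - 4 = 2)
A(K) = -8 (A(K) = 2*(-4) = -8)
(F*(A(-1) + ((-5 + 1) + 5)))**3 = (-(-8 + ((-5 + 1) + 5)))**3 = (-(-8 + (-4 + 5)))**3 = (-(-8 + 1))**3 = (-1*(-7))**3 = 7**3 = 343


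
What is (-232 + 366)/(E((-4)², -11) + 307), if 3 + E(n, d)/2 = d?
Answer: 134/279 ≈ 0.48029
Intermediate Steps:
E(n, d) = -6 + 2*d
(-232 + 366)/(E((-4)², -11) + 307) = (-232 + 366)/((-6 + 2*(-11)) + 307) = 134/((-6 - 22) + 307) = 134/(-28 + 307) = 134/279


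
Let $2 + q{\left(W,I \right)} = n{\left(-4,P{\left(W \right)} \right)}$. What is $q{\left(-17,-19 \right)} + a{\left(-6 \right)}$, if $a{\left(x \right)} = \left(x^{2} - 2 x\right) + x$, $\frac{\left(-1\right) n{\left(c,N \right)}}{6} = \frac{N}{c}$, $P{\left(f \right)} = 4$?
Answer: $46$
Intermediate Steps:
$n{\left(c,N \right)} = - \frac{6 N}{c}$ ($n{\left(c,N \right)} = - 6 \frac{N}{c} = - \frac{6 N}{c}$)
$q{\left(W,I \right)} = 4$ ($q{\left(W,I \right)} = -2 - \frac{24}{-4} = -2 - 24 \left(- \frac{1}{4}\right) = -2 + 6 = 4$)
$a{\left(x \right)} = x^{2} - x$
$q{\left(-17,-19 \right)} + a{\left(-6 \right)} = 4 - 6 \left(-1 - 6\right) = 4 - -42 = 4 + 42 = 46$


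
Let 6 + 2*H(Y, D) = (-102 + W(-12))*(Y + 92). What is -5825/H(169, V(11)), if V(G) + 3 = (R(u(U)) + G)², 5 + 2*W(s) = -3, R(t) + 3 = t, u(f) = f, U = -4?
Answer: 5825/13836 ≈ 0.42100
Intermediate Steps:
R(t) = -3 + t
W(s) = -4 (W(s) = -5/2 + (½)*(-3) = -5/2 - 3/2 = -4)
V(G) = -3 + (-7 + G)² (V(G) = -3 + ((-3 - 4) + G)² = -3 + (-7 + G)²)
H(Y, D) = -4879 - 53*Y (H(Y, D) = -3 + ((-102 - 4)*(Y + 92))/2 = -3 + (-106*(92 + Y))/2 = -3 + (-9752 - 106*Y)/2 = -3 + (-4876 - 53*Y) = -4879 - 53*Y)
-5825/H(169, V(11)) = -5825/(-4879 - 53*169) = -5825/(-4879 - 8957) = -5825/(-13836) = -5825*(-1/13836) = 5825/13836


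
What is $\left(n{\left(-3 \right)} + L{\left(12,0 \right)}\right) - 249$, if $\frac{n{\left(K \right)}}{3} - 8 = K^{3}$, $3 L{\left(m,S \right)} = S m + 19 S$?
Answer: $-306$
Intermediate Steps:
$L{\left(m,S \right)} = \frac{19 S}{3} + \frac{S m}{3}$ ($L{\left(m,S \right)} = \frac{S m + 19 S}{3} = \frac{19 S + S m}{3} = \frac{19 S}{3} + \frac{S m}{3}$)
$n{\left(K \right)} = 24 + 3 K^{3}$
$\left(n{\left(-3 \right)} + L{\left(12,0 \right)}\right) - 249 = \left(\left(24 + 3 \left(-3\right)^{3}\right) + \frac{1}{3} \cdot 0 \left(19 + 12\right)\right) - 249 = \left(\left(24 + 3 \left(-27\right)\right) + \frac{1}{3} \cdot 0 \cdot 31\right) - 249 = \left(\left(24 - 81\right) + 0\right) - 249 = \left(-57 + 0\right) - 249 = -57 - 249 = -306$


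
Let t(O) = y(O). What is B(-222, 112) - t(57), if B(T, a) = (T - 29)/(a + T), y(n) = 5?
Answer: -299/110 ≈ -2.7182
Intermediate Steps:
B(T, a) = (-29 + T)/(T + a)
t(O) = 5
B(-222, 112) - t(57) = (-29 - 222)/(-222 + 112) - 1*5 = -251/(-110) - 5 = -1/110*(-251) - 5 = 251/110 - 5 = -299/110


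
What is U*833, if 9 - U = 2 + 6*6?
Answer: -24157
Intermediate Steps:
U = -29 (U = 9 - (2 + 6*6) = 9 - (2 + 36) = 9 - 1*38 = 9 - 38 = -29)
U*833 = -29*833 = -24157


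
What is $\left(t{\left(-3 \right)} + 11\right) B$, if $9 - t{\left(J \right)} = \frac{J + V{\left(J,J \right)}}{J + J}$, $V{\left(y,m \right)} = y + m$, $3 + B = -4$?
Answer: $- \frac{259}{2} \approx -129.5$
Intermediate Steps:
$B = -7$ ($B = -3 - 4 = -7$)
$V{\left(y,m \right)} = m + y$
$t{\left(J \right)} = \frac{15}{2}$ ($t{\left(J \right)} = 9 - \frac{J + \left(J + J\right)}{J + J} = 9 - \frac{J + 2 J}{2 J} = 9 - 3 J \frac{1}{2 J} = 9 - \frac{3}{2} = \frac{15}{2}$)
$\left(t{\left(-3 \right)} + 11\right) B = \left(\frac{15}{2} + 11\right) \left(-7\right) = \frac{37}{2} \left(-7\right) = - \frac{259}{2}$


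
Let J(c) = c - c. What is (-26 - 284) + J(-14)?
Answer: -310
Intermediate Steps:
J(c) = 0
(-26 - 284) + J(-14) = (-26 - 284) + 0 = -310 + 0 = -310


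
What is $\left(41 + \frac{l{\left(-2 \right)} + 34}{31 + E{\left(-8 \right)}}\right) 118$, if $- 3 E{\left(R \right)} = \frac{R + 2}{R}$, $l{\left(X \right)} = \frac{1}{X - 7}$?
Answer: $\frac{5499626}{1107} \approx 4968.0$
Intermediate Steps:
$l{\left(X \right)} = \frac{1}{-7 + X}$
$E{\left(R \right)} = - \frac{2 + R}{3 R}$ ($E{\left(R \right)} = - \frac{\left(R + 2\right) \frac{1}{R}}{3} = - \frac{\left(2 + R\right) \frac{1}{R}}{3} = - \frac{\frac{1}{R} \left(2 + R\right)}{3} = - \frac{2 + R}{3 R}$)
$\left(41 + \frac{l{\left(-2 \right)} + 34}{31 + E{\left(-8 \right)}}\right) 118 = \left(41 + \frac{\frac{1}{-7 - 2} + 34}{31 + \frac{-2 - -8}{3 \left(-8\right)}}\right) 118 = \left(41 + \frac{\frac{1}{-9} + 34}{31 + \frac{1}{3} \left(- \frac{1}{8}\right) \left(-2 + 8\right)}\right) 118 = \left(41 + \frac{- \frac{1}{9} + 34}{31 + \frac{1}{3} \left(- \frac{1}{8}\right) 6}\right) 118 = \left(41 + \frac{305}{9 \left(31 - \frac{1}{4}\right)}\right) 118 = \left(41 + \frac{305}{9 \cdot \frac{123}{4}}\right) 118 = \left(41 + \frac{305}{9} \cdot \frac{4}{123}\right) 118 = \left(41 + \frac{1220}{1107}\right) 118 = \frac{46607}{1107} \cdot 118 = \frac{5499626}{1107}$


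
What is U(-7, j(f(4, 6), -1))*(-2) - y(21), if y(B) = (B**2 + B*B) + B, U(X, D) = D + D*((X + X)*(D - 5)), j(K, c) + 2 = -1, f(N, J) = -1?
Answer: -225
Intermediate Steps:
j(K, c) = -3 (j(K, c) = -2 - 1 = -3)
U(X, D) = D + 2*D*X*(-5 + D) (U(X, D) = D + D*((2*X)*(-5 + D)) = D + D*(2*X*(-5 + D)) = D + 2*D*X*(-5 + D))
y(B) = B + 2*B**2 (y(B) = (B**2 + B**2) + B = 2*B**2 + B = B + 2*B**2)
U(-7, j(f(4, 6), -1))*(-2) - y(21) = -3*(1 - 10*(-7) + 2*(-3)*(-7))*(-2) - 21*(1 + 2*21) = -3*(1 + 70 + 42)*(-2) - 21*(1 + 42) = -3*113*(-2) - 21*43 = -339*(-2) - 1*903 = 678 - 903 = -225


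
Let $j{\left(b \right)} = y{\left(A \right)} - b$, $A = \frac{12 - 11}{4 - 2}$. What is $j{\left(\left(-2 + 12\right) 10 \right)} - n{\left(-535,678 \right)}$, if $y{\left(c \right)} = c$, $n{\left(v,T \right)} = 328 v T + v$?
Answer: $\frac{237951751}{2} \approx 1.1898 \cdot 10^{8}$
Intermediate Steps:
$A = \frac{1}{2}$ ($A = 1 \cdot \frac{1}{2} = \frac{1}{2} \approx 0.5$)
$n{\left(v,T \right)} = v + 328 T v$ ($n{\left(v,T \right)} = 328 T v + v = v + 328 T v$)
$j{\left(b \right)} = \frac{1}{2} - b$
$j{\left(\left(-2 + 12\right) 10 \right)} - n{\left(-535,678 \right)} = \left(\frac{1}{2} - \left(-2 + 12\right) 10\right) - - 535 \left(1 + 328 \cdot 678\right) = \left(\frac{1}{2} - 10 \cdot 10\right) - - 535 \left(1 + 222384\right) = \left(\frac{1}{2} - 100\right) - \left(-535\right) 222385 = \left(\frac{1}{2} - 100\right) - -118975975 = - \frac{199}{2} + 118975975 = \frac{237951751}{2}$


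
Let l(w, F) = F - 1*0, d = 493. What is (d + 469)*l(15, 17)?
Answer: 16354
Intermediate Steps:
l(w, F) = F (l(w, F) = F + 0 = F)
(d + 469)*l(15, 17) = (493 + 469)*17 = 962*17 = 16354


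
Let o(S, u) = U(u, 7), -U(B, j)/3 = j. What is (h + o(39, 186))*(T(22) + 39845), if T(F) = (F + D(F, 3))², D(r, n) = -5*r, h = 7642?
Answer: 362675769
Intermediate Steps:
U(B, j) = -3*j
o(S, u) = -21 (o(S, u) = -3*7 = -21)
T(F) = 16*F² (T(F) = (F - 5*F)² = (-4*F)² = 16*F²)
(h + o(39, 186))*(T(22) + 39845) = (7642 - 21)*(16*22² + 39845) = 7621*(16*484 + 39845) = 7621*(7744 + 39845) = 7621*47589 = 362675769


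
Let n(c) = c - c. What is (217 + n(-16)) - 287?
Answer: -70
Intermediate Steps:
n(c) = 0
(217 + n(-16)) - 287 = (217 + 0) - 287 = 217 - 287 = -70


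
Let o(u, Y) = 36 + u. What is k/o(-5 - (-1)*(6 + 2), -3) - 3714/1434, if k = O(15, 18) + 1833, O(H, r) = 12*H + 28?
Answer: 35666/717 ≈ 49.743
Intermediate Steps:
O(H, r) = 28 + 12*H
k = 2041 (k = (28 + 12*15) + 1833 = (28 + 180) + 1833 = 208 + 1833 = 2041)
k/o(-5 - (-1)*(6 + 2), -3) - 3714/1434 = 2041/(36 + (-5 - (-1)*(6 + 2))) - 3714/1434 = 2041/(36 + (-5 - (-1)*8)) - 3714*1/1434 = 2041/(36 + (-5 - 1*(-8))) - 619/239 = 2041/(36 + (-5 + 8)) - 619/239 = 2041/(36 + 3) - 619/239 = 2041/39 - 619/239 = 2041*(1/39) - 619/239 = 157/3 - 619/239 = 35666/717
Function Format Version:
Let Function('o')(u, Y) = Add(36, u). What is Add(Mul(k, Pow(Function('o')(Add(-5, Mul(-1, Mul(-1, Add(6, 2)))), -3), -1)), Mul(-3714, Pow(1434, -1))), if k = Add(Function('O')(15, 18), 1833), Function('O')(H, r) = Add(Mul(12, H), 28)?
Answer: Rational(35666, 717) ≈ 49.743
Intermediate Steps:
Function('O')(H, r) = Add(28, Mul(12, H))
k = 2041 (k = Add(Add(28, Mul(12, 15)), 1833) = Add(Add(28, 180), 1833) = Add(208, 1833) = 2041)
Add(Mul(k, Pow(Function('o')(Add(-5, Mul(-1, Mul(-1, Add(6, 2)))), -3), -1)), Mul(-3714, Pow(1434, -1))) = Add(Mul(2041, Pow(Add(36, Add(-5, Mul(-1, Mul(-1, Add(6, 2))))), -1)), Mul(-3714, Pow(1434, -1))) = Add(Mul(2041, Pow(Add(36, Add(-5, Mul(-1, Mul(-1, 8)))), -1)), Mul(-3714, Rational(1, 1434))) = Add(Mul(2041, Pow(Add(36, Add(-5, Mul(-1, -8))), -1)), Rational(-619, 239)) = Add(Mul(2041, Pow(Add(36, Add(-5, 8)), -1)), Rational(-619, 239)) = Add(Mul(2041, Pow(Add(36, 3), -1)), Rational(-619, 239)) = Add(Mul(2041, Pow(39, -1)), Rational(-619, 239)) = Add(Mul(2041, Rational(1, 39)), Rational(-619, 239)) = Add(Rational(157, 3), Rational(-619, 239)) = Rational(35666, 717)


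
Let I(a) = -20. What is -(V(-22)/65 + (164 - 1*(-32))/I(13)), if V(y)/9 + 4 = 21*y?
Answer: 4831/65 ≈ 74.323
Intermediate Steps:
V(y) = -36 + 189*y (V(y) = -36 + 9*(21*y) = -36 + 189*y)
-(V(-22)/65 + (164 - 1*(-32))/I(13)) = -((-36 + 189*(-22))/65 + (164 - 1*(-32))/(-20)) = -((-36 - 4158)*(1/65) + (164 + 32)*(-1/20)) = -(-4194*1/65 + 196*(-1/20)) = -(-4194/65 - 49/5) = -1*(-4831/65) = 4831/65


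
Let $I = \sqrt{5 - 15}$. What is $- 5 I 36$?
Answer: $- 180 i \sqrt{10} \approx - 569.21 i$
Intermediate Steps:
$I = i \sqrt{10}$ ($I = \sqrt{-10} = i \sqrt{10} \approx 3.1623 i$)
$- 5 I 36 = - 5 i \sqrt{10} \cdot 36 = - 180 i \sqrt{10}$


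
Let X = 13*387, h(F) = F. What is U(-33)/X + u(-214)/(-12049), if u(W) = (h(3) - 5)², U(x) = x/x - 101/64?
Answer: -1733749/3879585216 ≈ -0.00044689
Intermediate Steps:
U(x) = -37/64 (U(x) = 1 - 101*1/64 = 1 - 101/64 = -37/64)
X = 5031
u(W) = 4 (u(W) = (3 - 5)² = (-2)² = 4)
U(-33)/X + u(-214)/(-12049) = -37/64/5031 + 4/(-12049) = -37/64*1/5031 + 4*(-1/12049) = -37/321984 - 4/12049 = -1733749/3879585216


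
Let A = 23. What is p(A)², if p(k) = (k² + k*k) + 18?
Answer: 1157776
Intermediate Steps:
p(k) = 18 + 2*k² (p(k) = (k² + k²) + 18 = 2*k² + 18 = 18 + 2*k²)
p(A)² = (18 + 2*23²)² = (18 + 2*529)² = (18 + 1058)² = 1076² = 1157776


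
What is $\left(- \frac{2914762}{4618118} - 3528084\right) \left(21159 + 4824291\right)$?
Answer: $- \frac{39473727688289416650}{2309059} \approx -1.7095 \cdot 10^{13}$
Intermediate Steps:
$\left(- \frac{2914762}{4618118} - 3528084\right) \left(21159 + 4824291\right) = \left(\left(-2914762\right) \frac{1}{4618118} - 3528084\right) 4845450 = \left(- \frac{1457381}{2309059} - 3528084\right) 4845450 = \left(- \frac{8146555570337}{2309059}\right) 4845450 = - \frac{39473727688289416650}{2309059}$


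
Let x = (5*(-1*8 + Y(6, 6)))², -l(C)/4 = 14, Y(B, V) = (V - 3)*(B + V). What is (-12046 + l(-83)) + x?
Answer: 7498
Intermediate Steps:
Y(B, V) = (-3 + V)*(B + V)
l(C) = -56 (l(C) = -4*14 = -56)
x = 19600 (x = (5*(-1*8 + (6² - 3*6 - 3*6 + 6*6)))² = (5*(-8 + (36 - 18 - 18 + 36)))² = (5*(-8 + 36))² = (5*28)² = 140² = 19600)
(-12046 + l(-83)) + x = (-12046 - 56) + 19600 = -12102 + 19600 = 7498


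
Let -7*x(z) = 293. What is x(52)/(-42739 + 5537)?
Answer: 293/260414 ≈ 0.0011251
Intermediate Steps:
x(z) = -293/7 (x(z) = -⅐*293 = -293/7)
x(52)/(-42739 + 5537) = -293/(7*(-42739 + 5537)) = -293/7/(-37202) = -293/7*(-1/37202) = 293/260414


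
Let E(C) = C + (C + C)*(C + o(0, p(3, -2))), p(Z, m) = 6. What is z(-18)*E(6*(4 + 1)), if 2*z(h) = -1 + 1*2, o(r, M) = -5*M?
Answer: 15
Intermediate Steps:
z(h) = 1/2 (z(h) = (-1 + 1*2)/2 = (-1 + 2)/2 = (1/2)*1 = 1/2)
E(C) = C + 2*C*(-30 + C) (E(C) = C + (C + C)*(C - 5*6) = C + (2*C)*(C - 30) = C + (2*C)*(-30 + C) = C + 2*C*(-30 + C))
z(-18)*E(6*(4 + 1)) = ((6*(4 + 1))*(-59 + 2*(6*(4 + 1))))/2 = ((6*5)*(-59 + 2*(6*5)))/2 = (30*(-59 + 2*30))/2 = (30*(-59 + 60))/2 = (30*1)/2 = (1/2)*30 = 15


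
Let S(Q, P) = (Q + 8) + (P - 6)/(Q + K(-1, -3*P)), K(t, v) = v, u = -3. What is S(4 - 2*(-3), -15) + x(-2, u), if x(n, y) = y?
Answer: 804/55 ≈ 14.618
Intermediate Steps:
S(Q, P) = 8 + Q + (-6 + P)/(Q - 3*P) (S(Q, P) = (Q + 8) + (P - 6)/(Q - 3*P) = (8 + Q) + (-6 + P)/(Q - 3*P) = 8 + Q + (-6 + P)/(Q - 3*P))
S(4 - 2*(-3), -15) + x(-2, u) = (6 - (4 - 2*(-3))**2 - 8*(4 - 2*(-3)) + 23*(-15) + 3*(-15)*(4 - 2*(-3)))/(-(4 - 2*(-3)) + 3*(-15)) - 3 = (6 - (4 + 6)**2 - 8*(4 + 6) - 345 + 3*(-15)*(4 + 6))/(-(4 + 6) - 45) - 3 = (6 - 1*10**2 - 8*10 - 345 + 3*(-15)*10)/(-1*10 - 45) - 3 = (6 - 1*100 - 80 - 345 - 450)/(-10 - 45) - 3 = (6 - 100 - 80 - 345 - 450)/(-55) - 3 = -1/55*(-969) - 3 = 969/55 - 3 = 804/55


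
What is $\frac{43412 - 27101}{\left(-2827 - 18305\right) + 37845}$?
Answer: $\frac{5437}{5571} \approx 0.97595$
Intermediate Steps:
$\frac{43412 - 27101}{\left(-2827 - 18305\right) + 37845} = \frac{16311}{-21132 + 37845} = \frac{16311}{16713} = 16311 \cdot \frac{1}{16713} = \frac{5437}{5571}$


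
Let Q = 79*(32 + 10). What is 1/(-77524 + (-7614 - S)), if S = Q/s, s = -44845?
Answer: -44845/3818010292 ≈ -1.1746e-5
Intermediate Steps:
Q = 3318 (Q = 79*42 = 3318)
S = -3318/44845 (S = 3318/(-44845) = 3318*(-1/44845) = -3318/44845 ≈ -0.073988)
1/(-77524 + (-7614 - S)) = 1/(-77524 + (-7614 - 1*(-3318/44845))) = 1/(-77524 + (-7614 + 3318/44845)) = 1/(-77524 - 341446512/44845) = 1/(-3818010292/44845) = -44845/3818010292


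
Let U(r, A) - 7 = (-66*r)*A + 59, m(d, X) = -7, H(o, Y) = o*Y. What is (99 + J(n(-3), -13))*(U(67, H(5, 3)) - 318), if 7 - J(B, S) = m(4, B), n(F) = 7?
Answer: -7523766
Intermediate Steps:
H(o, Y) = Y*o
J(B, S) = 14 (J(B, S) = 7 - 1*(-7) = 7 + 7 = 14)
U(r, A) = 66 - 66*A*r (U(r, A) = 7 + ((-66*r)*A + 59) = 7 + (-66*A*r + 59) = 7 + (59 - 66*A*r) = 66 - 66*A*r)
(99 + J(n(-3), -13))*(U(67, H(5, 3)) - 318) = (99 + 14)*((66 - 66*3*5*67) - 318) = 113*((66 - 66*15*67) - 318) = 113*((66 - 66330) - 318) = 113*(-66264 - 318) = 113*(-66582) = -7523766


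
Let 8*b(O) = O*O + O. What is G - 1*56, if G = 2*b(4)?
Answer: -51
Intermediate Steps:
b(O) = O/8 + O**2/8 (b(O) = (O*O + O)/8 = (O**2 + O)/8 = (O + O**2)/8 = O/8 + O**2/8)
G = 5 (G = 2*((1/8)*4*(1 + 4)) = 2*((1/8)*4*5) = 2*(5/2) = 5)
G - 1*56 = 5 - 1*56 = 5 - 56 = -51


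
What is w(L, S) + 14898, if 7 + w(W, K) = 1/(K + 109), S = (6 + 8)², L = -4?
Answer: 4541756/305 ≈ 14891.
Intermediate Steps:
S = 196 (S = 14² = 196)
w(W, K) = -7 + 1/(109 + K) (w(W, K) = -7 + 1/(K + 109) = -7 + 1/(109 + K))
w(L, S) + 14898 = (-762 - 7*196)/(109 + 196) + 14898 = (-762 - 1372)/305 + 14898 = (1/305)*(-2134) + 14898 = -2134/305 + 14898 = 4541756/305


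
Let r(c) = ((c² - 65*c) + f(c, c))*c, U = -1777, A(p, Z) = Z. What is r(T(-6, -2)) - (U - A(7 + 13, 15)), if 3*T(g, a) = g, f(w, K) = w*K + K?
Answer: 1520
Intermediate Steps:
f(w, K) = K + K*w (f(w, K) = K*w + K = K + K*w)
T(g, a) = g/3
r(c) = c*(c² - 65*c + c*(1 + c)) (r(c) = ((c² - 65*c) + c*(1 + c))*c = (c² - 65*c + c*(1 + c))*c = c*(c² - 65*c + c*(1 + c)))
r(T(-6, -2)) - (U - A(7 + 13, 15)) = 2*((⅓)*(-6))²*(-32 + (⅓)*(-6)) - (-1777 - 1*15) = 2*(-2)²*(-32 - 2) - (-1777 - 15) = 2*4*(-34) - 1*(-1792) = -272 + 1792 = 1520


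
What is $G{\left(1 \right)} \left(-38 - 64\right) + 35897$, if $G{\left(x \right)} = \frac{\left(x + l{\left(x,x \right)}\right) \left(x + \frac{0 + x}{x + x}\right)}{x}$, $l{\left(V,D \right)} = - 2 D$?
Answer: $36050$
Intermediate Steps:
$G{\left(x \right)} = - \frac{1}{2} - x$ ($G{\left(x \right)} = \frac{\left(x - 2 x\right) \left(x + \frac{0 + x}{x + x}\right)}{x} = \frac{- x \left(x + \frac{x}{2 x}\right)}{x} = \frac{- x \left(x + x \frac{1}{2 x}\right)}{x} = \frac{- x \left(x + \frac{1}{2}\right)}{x} = \frac{- x \left(\frac{1}{2} + x\right)}{x} = \frac{\left(-1\right) x \left(\frac{1}{2} + x\right)}{x} = - \frac{1}{2} - x$)
$G{\left(1 \right)} \left(-38 - 64\right) + 35897 = \left(- \frac{1}{2} - 1\right) \left(-38 - 64\right) + 35897 = \left(- \frac{1}{2} - 1\right) \left(-102\right) + 35897 = \left(- \frac{3}{2}\right) \left(-102\right) + 35897 = 153 + 35897 = 36050$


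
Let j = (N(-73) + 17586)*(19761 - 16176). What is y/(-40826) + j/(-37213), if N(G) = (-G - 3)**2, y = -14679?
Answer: -3290531918433/1519257938 ≈ -2165.9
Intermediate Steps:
N(G) = (-3 - G)**2
j = 80612310 (j = ((3 - 73)**2 + 17586)*(19761 - 16176) = ((-70)**2 + 17586)*3585 = (4900 + 17586)*3585 = 22486*3585 = 80612310)
y/(-40826) + j/(-37213) = -14679/(-40826) + 80612310/(-37213) = -14679*(-1/40826) + 80612310*(-1/37213) = 14679/40826 - 80612310/37213 = -3290531918433/1519257938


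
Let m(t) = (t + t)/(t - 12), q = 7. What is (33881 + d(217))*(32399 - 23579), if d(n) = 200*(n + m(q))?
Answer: 676679220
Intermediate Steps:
m(t) = 2*t/(-12 + t) (m(t) = (2*t)/(-12 + t) = 2*t/(-12 + t))
d(n) = -560 + 200*n (d(n) = 200*(n + 2*7/(-12 + 7)) = 200*(n + 2*7/(-5)) = 200*(n + 2*7*(-⅕)) = 200*(n - 14/5) = 200*(-14/5 + n) = -560 + 200*n)
(33881 + d(217))*(32399 - 23579) = (33881 + (-560 + 200*217))*(32399 - 23579) = (33881 + (-560 + 43400))*8820 = (33881 + 42840)*8820 = 76721*8820 = 676679220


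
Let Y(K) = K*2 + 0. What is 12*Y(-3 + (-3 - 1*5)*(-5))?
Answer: 888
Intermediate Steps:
Y(K) = 2*K (Y(K) = 2*K + 0 = 2*K)
12*Y(-3 + (-3 - 1*5)*(-5)) = 12*(2*(-3 + (-3 - 1*5)*(-5))) = 12*(2*(-3 + (-3 - 5)*(-5))) = 12*(2*(-3 - 8*(-5))) = 12*(2*(-3 + 40)) = 12*(2*37) = 12*74 = 888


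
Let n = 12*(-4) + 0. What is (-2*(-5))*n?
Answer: -480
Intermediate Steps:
n = -48 (n = -48 + 0 = -48)
(-2*(-5))*n = -2*(-5)*(-48) = 10*(-48) = -480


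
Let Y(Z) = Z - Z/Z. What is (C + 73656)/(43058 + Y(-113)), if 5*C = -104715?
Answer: 52713/42944 ≈ 1.2275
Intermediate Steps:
Y(Z) = -1 + Z (Y(Z) = Z - 1*1 = Z - 1 = -1 + Z)
C = -20943 (C = (1/5)*(-104715) = -20943)
(C + 73656)/(43058 + Y(-113)) = (-20943 + 73656)/(43058 + (-1 - 113)) = 52713/(43058 - 114) = 52713/42944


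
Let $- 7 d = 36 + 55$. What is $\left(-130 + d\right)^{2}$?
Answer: $20449$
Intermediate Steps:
$d = -13$ ($d = - \frac{36 + 55}{7} = \left(- \frac{1}{7}\right) 91 = -13$)
$\left(-130 + d\right)^{2} = \left(-130 - 13\right)^{2} = \left(-143\right)^{2} = 20449$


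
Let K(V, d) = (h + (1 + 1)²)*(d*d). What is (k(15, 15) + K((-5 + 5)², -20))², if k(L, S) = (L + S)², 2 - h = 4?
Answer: 2890000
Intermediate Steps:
h = -2 (h = 2 - 1*4 = 2 - 4 = -2)
K(V, d) = 2*d² (K(V, d) = (-2 + (1 + 1)²)*(d*d) = (-2 + 2²)*d² = (-2 + 4)*d² = 2*d²)
(k(15, 15) + K((-5 + 5)², -20))² = ((15 + 15)² + 2*(-20)²)² = (30² + 2*400)² = (900 + 800)² = 1700² = 2890000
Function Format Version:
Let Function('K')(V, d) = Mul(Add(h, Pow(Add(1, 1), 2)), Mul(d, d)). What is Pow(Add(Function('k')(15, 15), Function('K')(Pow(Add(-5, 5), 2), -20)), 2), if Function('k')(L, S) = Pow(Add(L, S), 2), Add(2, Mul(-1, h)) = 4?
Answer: 2890000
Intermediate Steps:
h = -2 (h = Add(2, Mul(-1, 4)) = Add(2, -4) = -2)
Function('K')(V, d) = Mul(2, Pow(d, 2)) (Function('K')(V, d) = Mul(Add(-2, Pow(Add(1, 1), 2)), Mul(d, d)) = Mul(Add(-2, Pow(2, 2)), Pow(d, 2)) = Mul(Add(-2, 4), Pow(d, 2)) = Mul(2, Pow(d, 2)))
Pow(Add(Function('k')(15, 15), Function('K')(Pow(Add(-5, 5), 2), -20)), 2) = Pow(Add(Pow(Add(15, 15), 2), Mul(2, Pow(-20, 2))), 2) = Pow(Add(Pow(30, 2), Mul(2, 400)), 2) = Pow(Add(900, 800), 2) = Pow(1700, 2) = 2890000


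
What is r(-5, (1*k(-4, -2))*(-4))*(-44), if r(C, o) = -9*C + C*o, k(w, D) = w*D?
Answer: -9020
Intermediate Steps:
k(w, D) = D*w
r(-5, (1*k(-4, -2))*(-4))*(-44) = -5*(-9 + (1*(-2*(-4)))*(-4))*(-44) = -5*(-9 + (1*8)*(-4))*(-44) = -5*(-9 + 8*(-4))*(-44) = -5*(-9 - 32)*(-44) = -5*(-41)*(-44) = 205*(-44) = -9020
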